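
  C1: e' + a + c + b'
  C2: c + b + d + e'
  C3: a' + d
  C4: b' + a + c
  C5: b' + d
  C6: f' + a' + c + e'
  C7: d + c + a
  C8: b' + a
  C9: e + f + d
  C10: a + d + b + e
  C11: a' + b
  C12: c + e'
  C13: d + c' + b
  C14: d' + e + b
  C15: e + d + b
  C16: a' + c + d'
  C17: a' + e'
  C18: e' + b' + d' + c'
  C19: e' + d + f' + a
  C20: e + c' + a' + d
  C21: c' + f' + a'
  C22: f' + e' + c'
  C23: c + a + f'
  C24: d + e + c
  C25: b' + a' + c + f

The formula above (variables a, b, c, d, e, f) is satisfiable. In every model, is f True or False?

False

Suppose f = 1.
Branch on a: set a = 0.
From the singleton clause (b'), b = 0.
From the singleton clause (c), c = 1.
From the singleton clause (d), d = 1.
From the singleton clause (e), e = 1.
Now (e') is unsatisfied and unit — conflict.
Undo a and try a = 1.
From the singleton clause (d), d = 1.
From the singleton clause (b), b = 1.
From the singleton clause (c), c = 1.
Now (c') is unsatisfied and unit — conflict.
Neither a = 1 nor a = 0 works.
So every satisfying assignment has f = False.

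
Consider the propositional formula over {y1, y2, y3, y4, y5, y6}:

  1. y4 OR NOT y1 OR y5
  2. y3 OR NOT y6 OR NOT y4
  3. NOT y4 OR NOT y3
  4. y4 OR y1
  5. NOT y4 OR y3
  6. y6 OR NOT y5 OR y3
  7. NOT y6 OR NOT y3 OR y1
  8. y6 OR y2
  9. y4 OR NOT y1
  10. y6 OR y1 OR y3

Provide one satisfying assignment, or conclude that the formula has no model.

Try y4 = false.
Unit clause (y1) forces y1 = true.
That conflicts with the unit clause (NOT y1).
That branch fails; take y4 = true instead.
Unit clause (NOT y3) forces y3 = false.
That conflicts with the unit clause (y3).
Both values of y4 lead to a conflict.

UNSATISFIABLE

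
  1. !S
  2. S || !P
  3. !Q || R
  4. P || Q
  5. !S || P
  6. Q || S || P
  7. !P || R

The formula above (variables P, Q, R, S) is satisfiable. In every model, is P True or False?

False

Suppose P = true.
Unit clause (!S) forces S = false.
But (S) is also a unit clause — contradiction.
So every satisfying assignment has P = False.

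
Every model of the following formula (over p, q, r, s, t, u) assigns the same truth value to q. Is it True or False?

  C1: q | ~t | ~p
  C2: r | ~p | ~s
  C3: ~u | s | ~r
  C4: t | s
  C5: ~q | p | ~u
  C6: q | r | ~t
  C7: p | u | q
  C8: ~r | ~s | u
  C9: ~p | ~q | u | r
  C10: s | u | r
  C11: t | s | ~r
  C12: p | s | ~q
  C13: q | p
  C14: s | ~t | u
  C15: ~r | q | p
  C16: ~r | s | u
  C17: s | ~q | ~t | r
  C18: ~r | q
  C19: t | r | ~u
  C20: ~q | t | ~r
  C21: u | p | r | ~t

Suppose q = 0.
Unit clause (p) forces p = 1.
Unit clause (~t) forces t = 0.
Unit clause (s) forces s = 1.
Unit clause (r) forces r = 1.
But (~r) is also a unit clause — contradiction.
So every satisfying assignment has q = True.

True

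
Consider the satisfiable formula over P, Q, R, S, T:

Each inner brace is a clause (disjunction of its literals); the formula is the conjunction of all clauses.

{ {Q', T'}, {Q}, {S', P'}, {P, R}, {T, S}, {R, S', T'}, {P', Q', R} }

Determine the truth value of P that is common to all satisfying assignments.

Suppose P = 1.
(Q) alone gives Q = 1.
(T') alone gives T = 0.
(S') alone gives S = 0.
That conflicts with the unit clause (S).
So every satisfying assignment has P = False.

False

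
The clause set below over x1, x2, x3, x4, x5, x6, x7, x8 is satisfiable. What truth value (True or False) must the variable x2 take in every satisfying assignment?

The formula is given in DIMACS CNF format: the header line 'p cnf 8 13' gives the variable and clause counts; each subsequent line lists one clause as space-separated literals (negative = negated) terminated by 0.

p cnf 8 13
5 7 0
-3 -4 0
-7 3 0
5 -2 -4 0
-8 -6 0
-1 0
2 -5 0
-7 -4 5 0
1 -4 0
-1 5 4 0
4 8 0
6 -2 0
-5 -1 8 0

Suppose x2 = True.
Unit clause (¬x1) forces x1 = False.
Unit clause (¬x4) forces x4 = False.
Unit clause (x8) forces x8 = True.
Unit clause (¬x6) forces x6 = False.
Now (x6) is unsatisfied and unit — conflict.
So every satisfying assignment has x2 = False.

False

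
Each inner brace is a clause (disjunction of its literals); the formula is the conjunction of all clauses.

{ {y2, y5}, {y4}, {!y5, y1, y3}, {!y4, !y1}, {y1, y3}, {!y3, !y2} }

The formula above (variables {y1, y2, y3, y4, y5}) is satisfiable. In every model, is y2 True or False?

False

Suppose y2 = true.
Unit clause (y4) forces y4 = true.
Unit clause (!y1) forces y1 = false.
Unit clause (y3) forces y3 = true.
Now (!y3) is unsatisfied and unit — conflict.
So every satisfying assignment has y2 = False.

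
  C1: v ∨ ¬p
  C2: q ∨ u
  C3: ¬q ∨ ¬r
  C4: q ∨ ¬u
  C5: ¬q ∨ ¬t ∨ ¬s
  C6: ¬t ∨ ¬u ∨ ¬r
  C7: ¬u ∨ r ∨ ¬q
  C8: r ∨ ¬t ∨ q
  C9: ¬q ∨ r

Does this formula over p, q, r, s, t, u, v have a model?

Unsatisfiable

Branch on v: set v = True.
Branch on q: set q = True.
From the singleton clause (¬r), r = False.
But (r) is also a unit clause — contradiction.
Backtrack on q: now try q = False.
From the singleton clause (u), u = True.
But (¬u) is also a unit clause — contradiction.
Neither q = True nor q = False works.
Backtrack on v: now try v = False.
From the singleton clause (¬p), p = False.
Branch on q: set q = True.
From the singleton clause (¬r), r = False.
But (r) is also a unit clause — contradiction.
Backtrack on q: now try q = False.
From the singleton clause (u), u = True.
But (¬u) is also a unit clause — contradiction.
Neither q = True nor q = False works.
Neither v = True nor v = False works.
No assignment satisfies every clause.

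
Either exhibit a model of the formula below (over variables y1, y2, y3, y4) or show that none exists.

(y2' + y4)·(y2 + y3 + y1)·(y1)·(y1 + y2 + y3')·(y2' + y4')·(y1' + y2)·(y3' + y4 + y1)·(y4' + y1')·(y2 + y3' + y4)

(y1) alone gives y1 = 1.
(y2) alone gives y2 = 1.
(y4) alone gives y4 = 1.
But (y4') is also a unit clause — contradiction.

UNSATISFIABLE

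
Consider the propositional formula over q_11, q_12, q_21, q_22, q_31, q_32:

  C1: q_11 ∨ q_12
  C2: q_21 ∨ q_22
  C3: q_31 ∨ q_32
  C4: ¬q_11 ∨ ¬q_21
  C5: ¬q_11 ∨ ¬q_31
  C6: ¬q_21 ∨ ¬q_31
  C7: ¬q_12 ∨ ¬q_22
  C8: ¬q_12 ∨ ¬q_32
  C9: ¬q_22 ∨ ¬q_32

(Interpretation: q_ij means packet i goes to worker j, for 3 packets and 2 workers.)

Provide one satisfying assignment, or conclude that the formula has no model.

Case q_11 = True:
Unit clause (¬q_21) forces q_21 = False.
Unit clause (q_22) forces q_22 = True.
Unit clause (¬q_31) forces q_31 = False.
Unit clause (q_32) forces q_32 = True.
That conflicts with the unit clause (¬q_32).
That branch fails; take q_11 = False instead.
Unit clause (q_12) forces q_12 = True.
Unit clause (¬q_22) forces q_22 = False.
Unit clause (q_21) forces q_21 = True.
Unit clause (¬q_31) forces q_31 = False.
Unit clause (q_32) forces q_32 = True.
That conflicts with the unit clause (¬q_32).
Both values of q_11 lead to a conflict.

UNSATISFIABLE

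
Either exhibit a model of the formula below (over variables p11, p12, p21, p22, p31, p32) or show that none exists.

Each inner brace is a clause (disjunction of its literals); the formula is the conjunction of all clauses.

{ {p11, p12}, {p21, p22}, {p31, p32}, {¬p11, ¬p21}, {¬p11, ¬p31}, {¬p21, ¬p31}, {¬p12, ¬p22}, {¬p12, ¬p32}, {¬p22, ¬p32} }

Case p11 = True:
Unit clause (¬p21) forces p21 = False.
Unit clause (p22) forces p22 = True.
Unit clause (¬p31) forces p31 = False.
Unit clause (p32) forces p32 = True.
But (¬p32) is also a unit clause — contradiction.
Undo p11 and try p11 = False.
Unit clause (p12) forces p12 = True.
Unit clause (¬p22) forces p22 = False.
Unit clause (p21) forces p21 = True.
Unit clause (¬p31) forces p31 = False.
Unit clause (p32) forces p32 = True.
But (¬p32) is also a unit clause — contradiction.
Either choice for p11 ends in contradiction.

UNSATISFIABLE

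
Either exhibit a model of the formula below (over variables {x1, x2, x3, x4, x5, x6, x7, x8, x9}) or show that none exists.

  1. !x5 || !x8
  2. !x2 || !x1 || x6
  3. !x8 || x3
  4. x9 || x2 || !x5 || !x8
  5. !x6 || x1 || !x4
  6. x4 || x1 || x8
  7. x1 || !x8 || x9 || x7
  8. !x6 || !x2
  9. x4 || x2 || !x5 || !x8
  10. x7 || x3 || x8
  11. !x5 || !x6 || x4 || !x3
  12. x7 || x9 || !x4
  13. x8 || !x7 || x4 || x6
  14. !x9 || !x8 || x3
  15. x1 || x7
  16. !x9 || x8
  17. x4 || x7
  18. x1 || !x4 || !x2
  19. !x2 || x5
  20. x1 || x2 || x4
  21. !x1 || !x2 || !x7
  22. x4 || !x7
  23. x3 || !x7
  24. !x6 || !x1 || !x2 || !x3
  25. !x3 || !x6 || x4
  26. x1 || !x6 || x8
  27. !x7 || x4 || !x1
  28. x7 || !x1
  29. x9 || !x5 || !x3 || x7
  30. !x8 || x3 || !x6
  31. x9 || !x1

Branch on x5: set x5 = false.
The clause (!x2) is unit, so x2 = false.
Branch on x8: set x8 = true.
The clause (x3) is unit, so x3 = true.
Branch on x1: set x1 = true.
The clause (x7) is unit, so x7 = true.
The clause (x4) is unit, so x4 = true.
The clause (x9) is unit, so x9 = true.
No clause remains; x6 is free.

x1=true; x2=false; x3=true; x4=true; x5=false; x6=false; x7=true; x8=true; x9=true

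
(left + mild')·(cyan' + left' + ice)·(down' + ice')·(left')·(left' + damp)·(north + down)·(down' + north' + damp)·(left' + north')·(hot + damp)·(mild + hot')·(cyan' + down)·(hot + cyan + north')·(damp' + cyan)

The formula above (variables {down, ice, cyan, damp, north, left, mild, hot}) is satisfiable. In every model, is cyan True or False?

Suppose cyan = 0.
Unit clause (left') forces left = 0.
Unit clause (mild') forces mild = 0.
Unit clause (hot') forces hot = 0.
Unit clause (damp) forces damp = 1.
That conflicts with the unit clause (damp').
So every satisfying assignment has cyan = True.

True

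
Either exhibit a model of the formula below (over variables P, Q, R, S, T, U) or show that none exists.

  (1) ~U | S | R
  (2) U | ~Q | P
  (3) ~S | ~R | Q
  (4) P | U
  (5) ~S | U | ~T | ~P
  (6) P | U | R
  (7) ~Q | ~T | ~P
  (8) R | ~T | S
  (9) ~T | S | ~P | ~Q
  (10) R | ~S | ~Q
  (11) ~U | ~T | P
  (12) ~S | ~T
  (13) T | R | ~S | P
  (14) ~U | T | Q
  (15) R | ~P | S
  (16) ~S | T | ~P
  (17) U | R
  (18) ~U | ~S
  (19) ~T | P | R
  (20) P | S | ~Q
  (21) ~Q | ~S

Suppose P = 1.
Suppose Q = 0.
Suppose S = 0.
The clause (R) is unit, so R = 1.
Suppose U = 0.
No clause remains; T is free.

P ↦ 1; Q ↦ 0; R ↦ 1; S ↦ 0; T ↦ 1; U ↦ 0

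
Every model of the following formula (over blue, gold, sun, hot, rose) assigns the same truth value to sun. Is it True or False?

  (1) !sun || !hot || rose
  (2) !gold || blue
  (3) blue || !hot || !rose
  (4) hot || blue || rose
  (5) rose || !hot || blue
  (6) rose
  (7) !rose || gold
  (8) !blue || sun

True

Suppose sun = false.
From the singleton clause (rose), rose = true.
From the singleton clause (gold), gold = true.
From the singleton clause (blue), blue = true.
But (!blue) is also a unit clause — contradiction.
So every satisfying assignment has sun = True.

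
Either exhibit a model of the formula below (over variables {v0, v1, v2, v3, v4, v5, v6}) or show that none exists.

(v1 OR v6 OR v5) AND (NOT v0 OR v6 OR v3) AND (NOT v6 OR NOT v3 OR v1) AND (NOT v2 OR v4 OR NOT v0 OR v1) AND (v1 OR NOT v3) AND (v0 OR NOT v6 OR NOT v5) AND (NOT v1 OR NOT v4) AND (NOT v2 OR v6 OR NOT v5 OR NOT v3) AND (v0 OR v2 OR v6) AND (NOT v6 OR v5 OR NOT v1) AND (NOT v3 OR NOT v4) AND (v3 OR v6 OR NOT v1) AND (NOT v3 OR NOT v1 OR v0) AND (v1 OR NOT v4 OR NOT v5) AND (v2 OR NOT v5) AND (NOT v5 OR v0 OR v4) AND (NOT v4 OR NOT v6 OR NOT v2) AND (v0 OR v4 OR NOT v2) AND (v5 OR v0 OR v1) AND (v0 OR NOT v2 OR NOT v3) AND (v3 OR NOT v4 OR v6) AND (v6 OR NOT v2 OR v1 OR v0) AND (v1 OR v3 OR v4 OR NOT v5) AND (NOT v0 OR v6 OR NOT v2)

Case v1 = false:
Unit clause (NOT v3) forces v3 = false.
Case v6 = true:
Case v0 = true:
Case v2 = false:
Unit clause (NOT v5) forces v5 = false.
All clauses hold; v4 can take either value.

v0=true; v1=false; v2=false; v3=false; v4=true; v5=false; v6=true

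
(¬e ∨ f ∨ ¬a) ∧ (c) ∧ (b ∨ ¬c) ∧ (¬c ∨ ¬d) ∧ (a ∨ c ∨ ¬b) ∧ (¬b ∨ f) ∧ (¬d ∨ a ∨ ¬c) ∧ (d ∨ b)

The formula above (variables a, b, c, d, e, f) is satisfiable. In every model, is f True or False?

True

Suppose f = False.
The clause (c) is unit, so c = True.
The clause (b) is unit, so b = True.
Now (¬b) is unsatisfied and unit — conflict.
So every satisfying assignment has f = True.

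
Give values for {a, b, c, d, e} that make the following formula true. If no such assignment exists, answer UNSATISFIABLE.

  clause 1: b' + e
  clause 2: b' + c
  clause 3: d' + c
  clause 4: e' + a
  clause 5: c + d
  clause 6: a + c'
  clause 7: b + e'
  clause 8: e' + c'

a ↦ 1; b ↦ 0; c ↦ 1; d ↦ 1; e ↦ 0

Case b = 0:
The clause (e') is unit, so e = 0.
Case d = 1:
The clause (c) is unit, so c = 1.
The clause (a) is unit, so a = 1.
All clauses are satisfied.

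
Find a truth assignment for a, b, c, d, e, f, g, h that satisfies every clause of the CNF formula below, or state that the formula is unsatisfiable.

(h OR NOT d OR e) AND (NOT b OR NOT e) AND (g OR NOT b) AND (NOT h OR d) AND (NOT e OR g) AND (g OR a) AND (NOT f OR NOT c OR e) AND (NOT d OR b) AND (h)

Unit clause (h) forces h = true.
Unit clause (d) forces d = true.
Unit clause (b) forces b = true.
Unit clause (NOT e) forces e = false.
Unit clause (g) forces g = true.
Branch on f: set f = false.
No clause remains; a, c are free.

a ↦ true,  b ↦ true,  c ↦ false,  d ↦ true,  e ↦ false,  f ↦ false,  g ↦ true,  h ↦ true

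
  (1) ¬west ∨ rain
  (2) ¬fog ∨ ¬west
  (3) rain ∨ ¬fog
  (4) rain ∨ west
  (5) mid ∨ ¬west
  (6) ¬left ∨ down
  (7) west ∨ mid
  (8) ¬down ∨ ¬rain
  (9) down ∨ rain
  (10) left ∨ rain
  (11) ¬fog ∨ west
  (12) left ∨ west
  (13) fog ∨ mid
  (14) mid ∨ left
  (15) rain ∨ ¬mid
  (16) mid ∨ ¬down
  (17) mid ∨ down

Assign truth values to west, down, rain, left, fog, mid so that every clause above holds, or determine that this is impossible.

Try west = True.
The clause (rain) is unit, so rain = True.
The clause (¬fog) is unit, so fog = False.
The clause (mid) is unit, so mid = True.
The clause (¬down) is unit, so down = False.
The clause (¬left) is unit, so left = False.
Every clause now holds.

west=True, down=False, rain=True, left=False, fog=False, mid=True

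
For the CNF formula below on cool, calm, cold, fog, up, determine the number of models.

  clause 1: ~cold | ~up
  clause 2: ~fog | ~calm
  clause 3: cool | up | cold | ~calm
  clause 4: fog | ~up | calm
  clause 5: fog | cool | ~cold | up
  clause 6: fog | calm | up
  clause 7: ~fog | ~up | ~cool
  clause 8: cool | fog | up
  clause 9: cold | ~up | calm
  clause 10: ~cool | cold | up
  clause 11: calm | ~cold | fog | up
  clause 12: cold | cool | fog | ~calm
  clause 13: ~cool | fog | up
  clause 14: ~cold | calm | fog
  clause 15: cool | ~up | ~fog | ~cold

4

There are 2^5 = 32 truth assignments over (cool, calm, cold, fog, up).
Split on calm. With calm = 1, the clauses containing calm are satisfied and ~calm drops from the rest; 1 of the 2^4 = 16 assignments to the other variables satisfy what remains.
With calm = 0, by the same count on the reduced clause set, 3 assignments work.
Total: 1 + 3 = 4.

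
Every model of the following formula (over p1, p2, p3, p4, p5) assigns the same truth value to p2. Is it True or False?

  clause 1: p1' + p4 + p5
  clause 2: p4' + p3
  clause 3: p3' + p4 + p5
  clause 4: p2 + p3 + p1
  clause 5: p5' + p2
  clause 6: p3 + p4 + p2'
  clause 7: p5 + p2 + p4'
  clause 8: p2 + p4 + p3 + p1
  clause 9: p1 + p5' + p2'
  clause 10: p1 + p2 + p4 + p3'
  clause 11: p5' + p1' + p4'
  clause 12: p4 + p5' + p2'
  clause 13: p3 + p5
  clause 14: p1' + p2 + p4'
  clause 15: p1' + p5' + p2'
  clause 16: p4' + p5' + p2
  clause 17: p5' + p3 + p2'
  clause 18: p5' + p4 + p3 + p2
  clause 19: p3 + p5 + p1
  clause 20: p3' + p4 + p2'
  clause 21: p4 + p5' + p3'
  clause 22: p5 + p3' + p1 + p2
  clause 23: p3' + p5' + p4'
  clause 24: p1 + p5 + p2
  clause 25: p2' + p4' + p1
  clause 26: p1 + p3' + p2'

Suppose p2 = 0.
From the singleton clause (p5'), p5 = 0.
From the singleton clause (p4'), p4 = 0.
From the singleton clause (p1'), p1 = 0.
But (p1) is also a unit clause — contradiction.
So every satisfying assignment has p2 = True.

True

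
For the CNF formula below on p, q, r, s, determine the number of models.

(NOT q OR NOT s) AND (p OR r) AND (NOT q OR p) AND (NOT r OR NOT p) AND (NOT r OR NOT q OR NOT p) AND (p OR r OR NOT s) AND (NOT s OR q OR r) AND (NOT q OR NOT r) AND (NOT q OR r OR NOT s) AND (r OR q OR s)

There are 2^4 = 16 truth assignments over (p, q, r, s).
Check each against the 10 clauses (columns in the order p, q, r, s):
  F F F F  ✗ fails (p OR r)
  F F F T  ✗ fails (p OR r)
  F F T F  ✓ satisfies all
  F F T T  ✓ satisfies all
  F T F F  ✗ fails (p OR r)
  F T F T  ✗ fails (NOT q OR NOT s)
  F T T F  ✗ fails (NOT q OR p)
  F T T T  ✗ fails (NOT q OR NOT s)
  T F F F  ✗ fails (r OR q OR s)
  T F F T  ✗ fails (NOT s OR q OR r)
  T F T F  ✗ fails (NOT r OR NOT p)
  T F T T  ✗ fails (NOT r OR NOT p)
  T T F F  ✓ satisfies all
  T T F T  ✗ fails (NOT q OR NOT s)
  T T T F  ✗ fails (NOT r OR NOT p)
  T T T T  ✗ fails (NOT q OR NOT s)
3 of the 16 rows are models.

3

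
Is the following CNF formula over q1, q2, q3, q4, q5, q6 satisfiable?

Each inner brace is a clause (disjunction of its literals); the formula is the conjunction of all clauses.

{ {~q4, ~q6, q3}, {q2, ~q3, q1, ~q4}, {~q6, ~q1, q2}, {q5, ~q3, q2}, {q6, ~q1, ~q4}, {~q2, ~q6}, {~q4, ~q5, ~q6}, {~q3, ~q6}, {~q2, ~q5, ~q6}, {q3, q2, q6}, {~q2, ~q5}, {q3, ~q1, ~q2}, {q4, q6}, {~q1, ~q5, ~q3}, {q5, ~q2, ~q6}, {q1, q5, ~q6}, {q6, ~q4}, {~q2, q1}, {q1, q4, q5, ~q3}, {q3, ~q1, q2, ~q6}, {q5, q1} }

Yes

Case q2 = 0:
Case q6 = 1:
The clause (~q1) is unit, so q1 = 0.
The clause (~q3) is unit, so q3 = 0.
The clause (~q4) is unit, so q4 = 0.
The clause (q5) is unit, so q5 = 1.
All clauses are satisfied.
A satisfying assignment: q1 ↦ 0; q2 ↦ 0; q3 ↦ 0; q4 ↦ 0; q5 ↦ 1; q6 ↦ 1.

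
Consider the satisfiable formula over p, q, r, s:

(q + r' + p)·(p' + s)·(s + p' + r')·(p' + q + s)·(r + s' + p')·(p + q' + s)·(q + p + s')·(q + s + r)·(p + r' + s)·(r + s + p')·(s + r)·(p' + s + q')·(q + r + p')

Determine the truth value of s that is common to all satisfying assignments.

Suppose s = 0.
Unit clause (p') forces p = 0.
Unit clause (q') forces q = 0.
Unit clause (r') forces r = 0.
Now (r) is unsatisfied and unit — conflict.
So every satisfying assignment has s = True.

True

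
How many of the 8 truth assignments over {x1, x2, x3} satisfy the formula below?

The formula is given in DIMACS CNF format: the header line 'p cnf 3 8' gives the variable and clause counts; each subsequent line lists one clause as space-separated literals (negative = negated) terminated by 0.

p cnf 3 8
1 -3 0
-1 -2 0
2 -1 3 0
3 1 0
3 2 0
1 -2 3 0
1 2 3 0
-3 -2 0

1

There are 2^3 = 8 truth assignments over (x1, x2, x3).
Check each against the 8 clauses (columns in the order x1, x2, x3):
  F F F  ✗ fails (x3 ∨ x1)
  F F T  ✗ fails (x1 ∨ ¬x3)
  F T F  ✗ fails (x3 ∨ x1)
  F T T  ✗ fails (x1 ∨ ¬x3)
  T F F  ✗ fails (x2 ∨ ¬x1 ∨ x3)
  T F T  ✓ satisfies all
  T T F  ✗ fails (¬x1 ∨ ¬x2)
  T T T  ✗ fails (¬x1 ∨ ¬x2)
1 of the 8 rows is a model.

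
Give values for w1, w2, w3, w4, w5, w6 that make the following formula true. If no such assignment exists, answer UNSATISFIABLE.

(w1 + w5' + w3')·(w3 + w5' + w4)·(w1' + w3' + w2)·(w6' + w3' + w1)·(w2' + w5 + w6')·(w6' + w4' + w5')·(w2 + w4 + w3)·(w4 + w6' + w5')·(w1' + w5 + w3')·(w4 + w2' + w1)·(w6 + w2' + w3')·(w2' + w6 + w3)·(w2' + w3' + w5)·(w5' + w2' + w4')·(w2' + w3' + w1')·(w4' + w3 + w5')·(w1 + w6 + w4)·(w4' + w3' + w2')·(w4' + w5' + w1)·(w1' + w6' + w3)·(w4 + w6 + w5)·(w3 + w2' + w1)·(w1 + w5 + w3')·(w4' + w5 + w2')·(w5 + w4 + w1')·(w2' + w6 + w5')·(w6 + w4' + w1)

Try w1 = 0.
Try w5 = 0.
From the singleton clause (w3'), w3 = 0.
From the singleton clause (w2'), w2 = 0.
From the singleton clause (w4), w4 = 1.
From the singleton clause (w6), w6 = 1.
Every clause now holds.

w1 ↦ 0,  w2 ↦ 0,  w3 ↦ 0,  w4 ↦ 1,  w5 ↦ 0,  w6 ↦ 1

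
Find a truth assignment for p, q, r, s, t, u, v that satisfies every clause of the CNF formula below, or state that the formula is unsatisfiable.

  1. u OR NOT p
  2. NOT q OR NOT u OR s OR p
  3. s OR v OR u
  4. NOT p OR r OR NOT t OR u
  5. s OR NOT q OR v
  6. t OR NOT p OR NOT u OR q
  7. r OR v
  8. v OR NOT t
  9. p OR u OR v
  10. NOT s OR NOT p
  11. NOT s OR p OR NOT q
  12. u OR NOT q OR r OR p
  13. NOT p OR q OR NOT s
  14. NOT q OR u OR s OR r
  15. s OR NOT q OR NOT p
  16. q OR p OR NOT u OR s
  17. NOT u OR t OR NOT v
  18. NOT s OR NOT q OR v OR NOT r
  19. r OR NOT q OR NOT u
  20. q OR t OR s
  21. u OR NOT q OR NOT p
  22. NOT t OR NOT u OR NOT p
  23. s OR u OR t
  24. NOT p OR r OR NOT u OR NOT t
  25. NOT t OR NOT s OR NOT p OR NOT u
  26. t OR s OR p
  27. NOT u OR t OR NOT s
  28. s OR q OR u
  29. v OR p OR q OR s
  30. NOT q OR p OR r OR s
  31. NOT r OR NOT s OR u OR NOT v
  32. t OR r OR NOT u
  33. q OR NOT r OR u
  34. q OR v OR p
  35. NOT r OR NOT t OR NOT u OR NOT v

Case u = false:
(NOT p) alone gives p = false.
(v) alone gives v = true.
Case s = true:
(NOT q) alone gives q = false.
(NOT r) alone gives r = false.
Every clause is now satisfied; t is unconstrained.

p ↦ false, q ↦ false, r ↦ false, s ↦ true, t ↦ true, u ↦ false, v ↦ true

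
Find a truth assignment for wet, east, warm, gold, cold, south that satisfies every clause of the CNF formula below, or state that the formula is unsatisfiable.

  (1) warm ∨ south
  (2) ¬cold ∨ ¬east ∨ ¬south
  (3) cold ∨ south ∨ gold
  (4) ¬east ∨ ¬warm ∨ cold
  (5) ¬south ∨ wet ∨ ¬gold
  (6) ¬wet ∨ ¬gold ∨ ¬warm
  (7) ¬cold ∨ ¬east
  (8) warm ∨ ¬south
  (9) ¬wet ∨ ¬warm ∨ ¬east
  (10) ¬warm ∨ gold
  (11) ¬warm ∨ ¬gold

UNSATISFIABLE

Try warm = True.
Unit clause (gold) forces gold = True.
That conflicts with the unit clause (¬gold).
So warm must be the other value — set warm = False.
Unit clause (south) forces south = True.
That conflicts with the unit clause (¬south).
Both values of warm lead to a conflict.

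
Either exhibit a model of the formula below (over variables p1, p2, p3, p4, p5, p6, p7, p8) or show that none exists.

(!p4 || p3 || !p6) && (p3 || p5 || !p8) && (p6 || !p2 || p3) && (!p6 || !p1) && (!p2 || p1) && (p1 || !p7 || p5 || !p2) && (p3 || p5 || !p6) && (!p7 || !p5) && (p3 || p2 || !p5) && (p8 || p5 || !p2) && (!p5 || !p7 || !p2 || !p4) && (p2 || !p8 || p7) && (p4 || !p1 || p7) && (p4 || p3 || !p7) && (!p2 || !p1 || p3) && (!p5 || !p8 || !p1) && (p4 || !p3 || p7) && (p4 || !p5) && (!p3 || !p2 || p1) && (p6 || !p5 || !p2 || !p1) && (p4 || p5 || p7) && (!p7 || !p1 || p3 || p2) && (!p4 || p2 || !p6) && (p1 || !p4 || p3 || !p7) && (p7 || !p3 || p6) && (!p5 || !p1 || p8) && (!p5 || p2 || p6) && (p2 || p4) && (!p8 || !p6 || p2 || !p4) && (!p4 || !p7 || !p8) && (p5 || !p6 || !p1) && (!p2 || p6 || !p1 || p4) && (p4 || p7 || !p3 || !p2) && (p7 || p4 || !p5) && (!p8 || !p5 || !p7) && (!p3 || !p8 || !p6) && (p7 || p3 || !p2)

p1 ↦ true, p2 ↦ false, p3 ↦ false, p4 ↦ true, p5 ↦ false, p6 ↦ false, p7 ↦ false, p8 ↦ false

Suppose p6 = false.
Suppose p2 = false.
The clause (!p5) is unit, so p5 = false.
The clause (p4) is unit, so p4 = true.
Suppose p3 = false.
The clause (!p8) is unit, so p8 = false.
Suppose p7 = false.
All clauses hold; p1 can take either value.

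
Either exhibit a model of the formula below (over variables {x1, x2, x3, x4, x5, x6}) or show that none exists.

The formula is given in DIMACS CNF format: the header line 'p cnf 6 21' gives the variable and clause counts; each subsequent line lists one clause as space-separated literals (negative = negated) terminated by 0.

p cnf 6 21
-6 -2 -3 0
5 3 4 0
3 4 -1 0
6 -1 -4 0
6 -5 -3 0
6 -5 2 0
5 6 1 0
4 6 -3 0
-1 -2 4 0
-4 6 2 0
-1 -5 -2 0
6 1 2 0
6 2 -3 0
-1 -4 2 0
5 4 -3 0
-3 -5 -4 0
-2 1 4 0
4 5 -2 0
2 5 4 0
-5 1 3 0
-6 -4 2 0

Try x6 = True.
Try x2 = True.
(¬x3) alone gives x3 = False.
Try x5 = False.
(x4) alone gives x4 = True.
No clause remains; x1 is free.

x1=False,  x2=True,  x3=False,  x4=True,  x5=False,  x6=True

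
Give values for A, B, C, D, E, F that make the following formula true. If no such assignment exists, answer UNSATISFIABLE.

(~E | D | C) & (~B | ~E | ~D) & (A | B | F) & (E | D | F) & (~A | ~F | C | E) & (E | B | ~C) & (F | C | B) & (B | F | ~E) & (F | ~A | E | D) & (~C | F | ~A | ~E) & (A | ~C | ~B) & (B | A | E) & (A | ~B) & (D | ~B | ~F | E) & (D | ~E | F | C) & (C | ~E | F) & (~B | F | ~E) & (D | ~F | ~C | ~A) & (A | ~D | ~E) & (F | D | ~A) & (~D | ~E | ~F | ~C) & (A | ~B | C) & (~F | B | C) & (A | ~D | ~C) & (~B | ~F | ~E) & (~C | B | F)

Suppose A = 0.
From the singleton clause (~B), B = 0.
From the singleton clause (F), F = 1.
From the singleton clause (E), E = 1.
From the singleton clause (~D), D = 0.
From the singleton clause (C), C = 1.
This assignment satisfies each clause.

A=0,  B=0,  C=1,  D=0,  E=1,  F=1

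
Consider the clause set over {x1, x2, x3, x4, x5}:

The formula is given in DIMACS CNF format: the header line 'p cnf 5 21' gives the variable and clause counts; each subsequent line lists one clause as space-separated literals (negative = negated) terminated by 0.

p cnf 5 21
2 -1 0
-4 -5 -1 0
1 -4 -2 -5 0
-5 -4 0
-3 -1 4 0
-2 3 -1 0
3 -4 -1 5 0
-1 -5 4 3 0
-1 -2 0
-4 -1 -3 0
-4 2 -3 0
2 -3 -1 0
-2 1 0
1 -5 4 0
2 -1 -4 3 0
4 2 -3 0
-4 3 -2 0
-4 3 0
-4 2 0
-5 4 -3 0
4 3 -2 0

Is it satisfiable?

Branch on x2: set x2 = False.
Unit clause (¬x1) forces x1 = False.
Unit clause (¬x4) forces x4 = False.
Unit clause (¬x5) forces x5 = False.
Unit clause (¬x3) forces x3 = False.
This assignment satisfies each clause.
A satisfying assignment: x1 ↦ False; x2 ↦ False; x3 ↦ False; x4 ↦ False; x5 ↦ False.

Yes, satisfiable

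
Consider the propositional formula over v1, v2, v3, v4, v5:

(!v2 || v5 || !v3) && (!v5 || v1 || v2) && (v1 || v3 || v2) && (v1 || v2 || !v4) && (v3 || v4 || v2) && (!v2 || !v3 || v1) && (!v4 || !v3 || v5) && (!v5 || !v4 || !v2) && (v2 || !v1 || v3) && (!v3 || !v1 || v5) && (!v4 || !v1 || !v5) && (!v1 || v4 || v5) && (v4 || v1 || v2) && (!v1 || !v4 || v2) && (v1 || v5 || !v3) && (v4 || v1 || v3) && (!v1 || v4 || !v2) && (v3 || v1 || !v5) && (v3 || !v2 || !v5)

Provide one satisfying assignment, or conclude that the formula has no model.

Try v2 = true.
Try v5 = false.
(!v3) alone gives v3 = false.
Try v1 = false.
(v4) alone gives v4 = true.
This assignment satisfies each clause.

v1: false, v2: true, v3: false, v4: true, v5: false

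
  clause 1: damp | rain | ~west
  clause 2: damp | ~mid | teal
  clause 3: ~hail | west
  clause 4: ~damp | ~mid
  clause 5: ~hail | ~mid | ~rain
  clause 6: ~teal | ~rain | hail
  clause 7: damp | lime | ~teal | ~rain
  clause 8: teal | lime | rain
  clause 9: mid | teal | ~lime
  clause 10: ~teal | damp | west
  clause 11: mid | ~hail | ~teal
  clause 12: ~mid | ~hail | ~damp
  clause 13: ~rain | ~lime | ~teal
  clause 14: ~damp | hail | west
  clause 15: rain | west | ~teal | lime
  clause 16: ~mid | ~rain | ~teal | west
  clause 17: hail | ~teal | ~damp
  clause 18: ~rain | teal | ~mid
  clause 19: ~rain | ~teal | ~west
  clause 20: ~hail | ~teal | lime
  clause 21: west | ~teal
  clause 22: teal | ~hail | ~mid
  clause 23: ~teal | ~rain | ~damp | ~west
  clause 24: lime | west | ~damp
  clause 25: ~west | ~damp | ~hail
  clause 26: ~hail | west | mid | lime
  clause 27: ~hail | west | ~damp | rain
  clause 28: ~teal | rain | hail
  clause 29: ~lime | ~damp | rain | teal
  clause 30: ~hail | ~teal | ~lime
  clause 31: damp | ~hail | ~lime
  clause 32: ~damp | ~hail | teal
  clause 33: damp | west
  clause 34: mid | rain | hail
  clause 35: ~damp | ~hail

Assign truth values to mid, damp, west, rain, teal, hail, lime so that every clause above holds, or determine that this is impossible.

Suppose hail = 0.
Suppose damp = 0.
From the singleton clause (west), west = 1.
From the singleton clause (rain), rain = 1.
From the singleton clause (~teal), teal = 0.
From the singleton clause (~mid), mid = 0.
From the singleton clause (~lime), lime = 0.
Every clause now holds.

mid: 0, damp: 0, west: 1, rain: 1, teal: 0, hail: 0, lime: 0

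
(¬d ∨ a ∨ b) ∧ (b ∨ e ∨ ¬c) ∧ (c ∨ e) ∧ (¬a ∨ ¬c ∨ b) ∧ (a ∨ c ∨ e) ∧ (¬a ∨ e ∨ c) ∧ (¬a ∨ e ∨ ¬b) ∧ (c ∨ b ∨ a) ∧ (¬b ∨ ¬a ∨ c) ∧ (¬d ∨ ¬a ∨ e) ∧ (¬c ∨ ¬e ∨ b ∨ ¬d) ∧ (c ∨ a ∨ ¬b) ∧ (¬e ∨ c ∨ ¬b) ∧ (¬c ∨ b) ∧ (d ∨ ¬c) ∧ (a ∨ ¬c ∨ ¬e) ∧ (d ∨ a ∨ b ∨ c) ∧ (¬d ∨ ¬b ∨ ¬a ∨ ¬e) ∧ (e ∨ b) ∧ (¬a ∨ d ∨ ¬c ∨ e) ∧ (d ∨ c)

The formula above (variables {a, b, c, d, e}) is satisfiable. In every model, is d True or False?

True

Suppose d = False.
From the singleton clause (¬c), c = False.
That conflicts with the unit clause (c).
So every satisfying assignment has d = True.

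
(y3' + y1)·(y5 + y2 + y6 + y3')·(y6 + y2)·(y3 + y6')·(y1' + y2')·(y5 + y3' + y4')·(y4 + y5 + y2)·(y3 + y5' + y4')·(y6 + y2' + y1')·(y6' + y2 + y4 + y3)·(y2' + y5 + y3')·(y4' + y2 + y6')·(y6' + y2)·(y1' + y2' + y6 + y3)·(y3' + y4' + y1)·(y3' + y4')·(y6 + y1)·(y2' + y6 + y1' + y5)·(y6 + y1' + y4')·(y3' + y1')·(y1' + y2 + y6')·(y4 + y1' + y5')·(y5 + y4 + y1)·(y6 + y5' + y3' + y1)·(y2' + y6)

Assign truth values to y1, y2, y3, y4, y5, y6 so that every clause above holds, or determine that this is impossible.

UNSATISFIABLE

Suppose y3 = 0.
The clause (y6') is unit, so y6 = 0.
The clause (y2) is unit, so y2 = 1.
That conflicts with the unit clause (y2').
Undo y3 and try y3 = 1.
The clause (y1) is unit, so y1 = 1.
That conflicts with the unit clause (y1').
Neither y3 = 1 nor y3 = 0 works.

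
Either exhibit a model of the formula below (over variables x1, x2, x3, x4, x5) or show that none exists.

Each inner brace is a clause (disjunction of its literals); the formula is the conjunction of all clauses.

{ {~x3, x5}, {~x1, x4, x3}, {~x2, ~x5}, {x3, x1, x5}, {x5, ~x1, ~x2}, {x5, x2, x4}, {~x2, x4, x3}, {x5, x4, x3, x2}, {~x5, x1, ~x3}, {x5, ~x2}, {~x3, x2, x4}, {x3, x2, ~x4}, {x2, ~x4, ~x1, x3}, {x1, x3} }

x1 ↦ 1; x2 ↦ 0; x3 ↦ 1; x4 ↦ 1; x5 ↦ 1

Case x3 = 1:
Unit clause (x5) forces x5 = 1.
Unit clause (~x2) forces x2 = 0.
Unit clause (x1) forces x1 = 1.
Unit clause (x4) forces x4 = 1.
All clauses are satisfied.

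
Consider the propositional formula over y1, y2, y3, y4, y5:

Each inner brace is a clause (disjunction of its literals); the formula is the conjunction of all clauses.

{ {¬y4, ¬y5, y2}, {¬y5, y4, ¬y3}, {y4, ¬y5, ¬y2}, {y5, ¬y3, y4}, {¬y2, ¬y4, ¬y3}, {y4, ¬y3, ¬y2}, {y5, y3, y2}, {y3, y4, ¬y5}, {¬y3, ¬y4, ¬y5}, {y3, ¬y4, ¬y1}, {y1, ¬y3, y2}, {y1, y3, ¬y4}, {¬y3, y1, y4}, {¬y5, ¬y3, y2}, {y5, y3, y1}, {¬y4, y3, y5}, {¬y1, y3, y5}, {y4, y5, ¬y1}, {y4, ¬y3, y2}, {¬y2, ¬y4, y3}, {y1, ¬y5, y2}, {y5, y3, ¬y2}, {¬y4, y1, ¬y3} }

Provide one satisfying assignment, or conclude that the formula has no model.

y1: True, y2: False, y3: True, y4: True, y5: False

Suppose y4 = True.
Suppose y5 = False.
(y3) alone gives y3 = True.
(¬y2) alone gives y2 = False.
(y1) alone gives y1 = True.
All clauses are satisfied.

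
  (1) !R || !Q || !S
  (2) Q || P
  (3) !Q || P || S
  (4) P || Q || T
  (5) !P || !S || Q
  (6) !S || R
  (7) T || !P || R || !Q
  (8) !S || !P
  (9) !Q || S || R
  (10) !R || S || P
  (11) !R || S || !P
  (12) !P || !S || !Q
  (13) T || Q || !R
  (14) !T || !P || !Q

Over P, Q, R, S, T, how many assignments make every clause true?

There are 2^5 = 32 truth assignments over (P, Q, R, S, T).
Split on R. With R = true, the clauses containing R are satisfied and !R drops from the rest; 0 of the 2^4 = 16 assignments to the other variables satisfy what remains.
With R = false, by the same count on the reduced clause set, 2 assignments work.
Total: 0 + 2 = 2.

2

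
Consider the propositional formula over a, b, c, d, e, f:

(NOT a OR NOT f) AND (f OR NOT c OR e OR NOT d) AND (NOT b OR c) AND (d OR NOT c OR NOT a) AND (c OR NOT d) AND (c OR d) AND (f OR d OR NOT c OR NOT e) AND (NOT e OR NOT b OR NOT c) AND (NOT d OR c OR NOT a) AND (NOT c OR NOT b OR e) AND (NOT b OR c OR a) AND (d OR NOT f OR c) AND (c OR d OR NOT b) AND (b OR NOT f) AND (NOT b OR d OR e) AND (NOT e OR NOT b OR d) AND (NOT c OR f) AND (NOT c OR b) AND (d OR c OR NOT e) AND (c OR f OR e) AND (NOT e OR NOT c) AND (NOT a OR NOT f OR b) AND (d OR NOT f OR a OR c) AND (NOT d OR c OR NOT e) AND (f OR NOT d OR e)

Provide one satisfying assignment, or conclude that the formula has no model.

Suppose a = false.
Suppose b = false.
From the singleton clause (NOT f), f = false.
From the singleton clause (NOT c), c = false.
From the singleton clause (NOT d), d = false.
But (d) is also a unit clause — contradiction.
Undo b and try b = true.
From the singleton clause (c), c = true.
From the singleton clause (NOT e), e = false.
But (e) is also a unit clause — contradiction.
Either choice for b ends in contradiction.
Undo a and try a = true.
From the singleton clause (NOT f), f = false.
From the singleton clause (NOT c), c = false.
From the singleton clause (NOT b), b = false.
From the singleton clause (NOT d), d = false.
But (d) is also a unit clause — contradiction.
Either choice for a ends in contradiction.

UNSATISFIABLE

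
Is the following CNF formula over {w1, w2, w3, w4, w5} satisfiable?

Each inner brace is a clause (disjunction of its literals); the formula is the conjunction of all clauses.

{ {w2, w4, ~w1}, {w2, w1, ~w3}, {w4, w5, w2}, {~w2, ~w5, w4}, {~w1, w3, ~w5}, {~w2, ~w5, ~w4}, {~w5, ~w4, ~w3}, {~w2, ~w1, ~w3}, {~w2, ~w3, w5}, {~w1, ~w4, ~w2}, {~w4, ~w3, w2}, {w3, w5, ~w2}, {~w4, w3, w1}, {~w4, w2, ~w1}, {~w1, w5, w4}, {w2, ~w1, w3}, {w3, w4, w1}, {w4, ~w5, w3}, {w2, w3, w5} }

Suppose w2 = 1.
Suppose w5 = 0.
(~w3) alone gives w3 = 0.
That conflicts with the unit clause (w3).
That branch fails; take w5 = 1 instead.
(w4) alone gives w4 = 1.
That conflicts with the unit clause (~w4).
Neither w5 = 1 nor w5 = 0 works.
That branch fails; take w2 = 0 instead.
Suppose w4 = 1.
(~w3) alone gives w3 = 0.
(w1) alone gives w1 = 1.
That conflicts with the unit clause (~w1).
That branch fails; take w4 = 0 instead.
(~w1) alone gives w1 = 0.
(~w3) alone gives w3 = 0.
That conflicts with the unit clause (w3).
Neither w4 = 1 nor w4 = 0 works.
Neither w2 = 1 nor w2 = 0 works.
No assignment satisfies every clause.

No, unsatisfiable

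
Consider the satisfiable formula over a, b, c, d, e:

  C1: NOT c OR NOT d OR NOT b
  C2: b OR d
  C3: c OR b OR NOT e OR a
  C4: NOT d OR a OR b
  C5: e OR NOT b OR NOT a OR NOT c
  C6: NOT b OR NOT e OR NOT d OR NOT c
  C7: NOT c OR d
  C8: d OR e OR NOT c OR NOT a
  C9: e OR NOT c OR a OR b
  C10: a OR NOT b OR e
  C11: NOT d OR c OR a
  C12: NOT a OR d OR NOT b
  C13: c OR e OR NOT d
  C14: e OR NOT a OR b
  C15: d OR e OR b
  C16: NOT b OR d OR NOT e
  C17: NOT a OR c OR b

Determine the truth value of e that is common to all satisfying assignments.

True

Suppose e = false.
Suppose b = true.
(a) alone gives a = true.
(NOT c) alone gives c = false.
(d) alone gives d = true.
Now (NOT d) is unsatisfied and unit — conflict.
Backtrack on b: now try b = false.
(d) alone gives d = true.
(a) alone gives a = true.
Now (NOT a) is unsatisfied and unit — conflict.
Both values of b lead to a conflict.
So every satisfying assignment has e = True.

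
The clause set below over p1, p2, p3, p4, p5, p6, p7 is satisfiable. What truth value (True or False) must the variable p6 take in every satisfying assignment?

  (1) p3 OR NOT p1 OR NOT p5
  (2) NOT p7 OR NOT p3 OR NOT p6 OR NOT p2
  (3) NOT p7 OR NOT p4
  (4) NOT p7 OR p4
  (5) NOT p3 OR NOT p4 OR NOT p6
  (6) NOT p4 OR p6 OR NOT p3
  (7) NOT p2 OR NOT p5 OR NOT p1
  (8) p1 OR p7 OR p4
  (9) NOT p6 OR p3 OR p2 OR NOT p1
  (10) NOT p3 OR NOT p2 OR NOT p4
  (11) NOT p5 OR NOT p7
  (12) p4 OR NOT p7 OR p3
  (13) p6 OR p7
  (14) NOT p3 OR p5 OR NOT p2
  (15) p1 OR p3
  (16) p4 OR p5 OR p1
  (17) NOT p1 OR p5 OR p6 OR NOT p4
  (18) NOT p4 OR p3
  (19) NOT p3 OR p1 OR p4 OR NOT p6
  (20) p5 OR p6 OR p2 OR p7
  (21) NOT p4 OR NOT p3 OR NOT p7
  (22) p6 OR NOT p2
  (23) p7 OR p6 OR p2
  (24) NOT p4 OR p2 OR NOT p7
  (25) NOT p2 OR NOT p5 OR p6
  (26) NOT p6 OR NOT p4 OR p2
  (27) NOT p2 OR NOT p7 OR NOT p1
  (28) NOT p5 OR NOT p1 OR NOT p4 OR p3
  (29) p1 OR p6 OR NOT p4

Suppose p6 = false.
From the singleton clause (p7), p7 = true.
From the singleton clause (NOT p4), p4 = false.
That conflicts with the unit clause (p4).
So every satisfying assignment has p6 = True.

True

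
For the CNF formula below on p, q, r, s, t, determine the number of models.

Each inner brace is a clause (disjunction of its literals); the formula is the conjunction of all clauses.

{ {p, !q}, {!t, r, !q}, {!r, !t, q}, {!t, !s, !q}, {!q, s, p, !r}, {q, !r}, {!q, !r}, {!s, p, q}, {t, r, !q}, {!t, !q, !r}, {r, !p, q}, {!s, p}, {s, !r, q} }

2

There are 2^5 = 32 truth assignments over (p, q, r, s, t).
Split on s. With s = true, the clauses containing s are satisfied and !s drops from the rest; 0 of the 2^4 = 16 assignments to the other variables satisfy what remains.
With s = false, by the same count on the reduced clause set, 2 assignments work.
Total: 0 + 2 = 2.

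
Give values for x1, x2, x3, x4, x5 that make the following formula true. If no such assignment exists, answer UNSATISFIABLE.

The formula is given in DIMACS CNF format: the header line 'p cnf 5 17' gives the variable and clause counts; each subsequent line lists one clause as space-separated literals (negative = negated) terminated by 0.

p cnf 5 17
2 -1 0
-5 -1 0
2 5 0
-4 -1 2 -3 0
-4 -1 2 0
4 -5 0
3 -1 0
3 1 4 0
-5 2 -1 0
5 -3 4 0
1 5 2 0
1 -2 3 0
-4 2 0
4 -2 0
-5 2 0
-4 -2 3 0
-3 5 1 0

x1: False,  x2: True,  x3: True,  x4: True,  x5: True

Case x2 = True:
From the singleton clause (x4), x4 = True.
From the singleton clause (x3), x3 = True.
Case x5 = True:
From the singleton clause (¬x1), x1 = False.
All clauses are satisfied.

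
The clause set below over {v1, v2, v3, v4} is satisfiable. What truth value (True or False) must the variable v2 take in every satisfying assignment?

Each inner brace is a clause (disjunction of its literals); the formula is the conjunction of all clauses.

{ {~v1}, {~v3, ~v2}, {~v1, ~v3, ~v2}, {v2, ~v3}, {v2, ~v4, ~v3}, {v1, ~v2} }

Suppose v2 = 1.
The clause (~v1) is unit, so v1 = 0.
That conflicts with the unit clause (v1).
So every satisfying assignment has v2 = False.

False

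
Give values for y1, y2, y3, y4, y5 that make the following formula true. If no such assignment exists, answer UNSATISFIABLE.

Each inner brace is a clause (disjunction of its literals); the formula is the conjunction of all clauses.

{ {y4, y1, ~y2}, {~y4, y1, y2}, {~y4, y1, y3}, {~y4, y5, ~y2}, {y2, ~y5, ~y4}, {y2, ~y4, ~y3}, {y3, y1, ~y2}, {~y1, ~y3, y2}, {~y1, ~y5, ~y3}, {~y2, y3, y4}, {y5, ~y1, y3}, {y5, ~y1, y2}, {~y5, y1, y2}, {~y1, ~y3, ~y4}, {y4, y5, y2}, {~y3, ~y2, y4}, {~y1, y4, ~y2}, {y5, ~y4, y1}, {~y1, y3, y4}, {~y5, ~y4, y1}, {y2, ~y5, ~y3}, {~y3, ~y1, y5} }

y1: 1; y2: 1; y3: 0; y4: 1; y5: 1

Try y4 = 1.
Try y1 = 1.
The clause (~y3) is unit, so y3 = 0.
The clause (y5) is unit, so y5 = 1.
The clause (y2) is unit, so y2 = 1.
Every clause now holds.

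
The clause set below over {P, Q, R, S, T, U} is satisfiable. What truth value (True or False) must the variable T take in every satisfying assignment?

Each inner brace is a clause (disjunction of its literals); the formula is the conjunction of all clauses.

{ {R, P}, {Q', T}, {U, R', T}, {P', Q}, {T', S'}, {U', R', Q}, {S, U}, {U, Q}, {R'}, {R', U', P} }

Suppose T = 0.
(Q') alone gives Q = 0.
(P') alone gives P = 0.
(R) alone gives R = 1.
That conflicts with the unit clause (R').
So every satisfying assignment has T = True.

True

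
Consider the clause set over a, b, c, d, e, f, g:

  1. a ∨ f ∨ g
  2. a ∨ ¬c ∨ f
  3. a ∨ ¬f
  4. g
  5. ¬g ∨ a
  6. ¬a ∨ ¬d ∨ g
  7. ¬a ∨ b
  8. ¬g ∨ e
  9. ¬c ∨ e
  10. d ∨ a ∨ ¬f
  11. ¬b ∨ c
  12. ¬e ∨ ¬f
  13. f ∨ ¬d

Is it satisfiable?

From the singleton clause (g), g = True.
From the singleton clause (a), a = True.
From the singleton clause (b), b = True.
From the singleton clause (e), e = True.
From the singleton clause (c), c = True.
From the singleton clause (¬f), f = False.
From the singleton clause (¬d), d = False.
This assignment satisfies each clause.
A satisfying assignment: a ↦ True,  b ↦ True,  c ↦ True,  d ↦ False,  e ↦ True,  f ↦ False,  g ↦ True.

Yes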